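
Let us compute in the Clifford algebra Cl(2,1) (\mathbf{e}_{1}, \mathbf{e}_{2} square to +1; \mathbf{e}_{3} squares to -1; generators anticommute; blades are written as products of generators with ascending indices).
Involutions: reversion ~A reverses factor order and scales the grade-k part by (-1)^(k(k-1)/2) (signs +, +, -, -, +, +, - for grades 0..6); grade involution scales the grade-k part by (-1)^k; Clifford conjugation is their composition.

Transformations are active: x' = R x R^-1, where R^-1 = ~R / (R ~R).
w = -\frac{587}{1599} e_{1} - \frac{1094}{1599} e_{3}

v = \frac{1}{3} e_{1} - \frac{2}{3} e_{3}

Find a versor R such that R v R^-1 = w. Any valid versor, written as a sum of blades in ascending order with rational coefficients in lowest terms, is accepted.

Reasoning: v^2 = w^2 = -\frac{1}{3} since conjugation preserves the quadratic form; R = v + w = -\frac{18}{533} e_{1} - \frac{720}{533} e_{3} is then valid when invertible, keeping its own part and reversing (v - w)/2.
Answer: -\frac{18}{533} e_{1} - \frac{720}{533} e_{3}


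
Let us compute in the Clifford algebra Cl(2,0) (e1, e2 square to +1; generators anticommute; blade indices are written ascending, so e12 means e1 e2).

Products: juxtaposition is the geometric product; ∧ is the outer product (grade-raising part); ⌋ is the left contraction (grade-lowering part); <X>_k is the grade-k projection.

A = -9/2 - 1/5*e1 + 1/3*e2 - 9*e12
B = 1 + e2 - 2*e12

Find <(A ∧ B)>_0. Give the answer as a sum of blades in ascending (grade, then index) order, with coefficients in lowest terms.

step 1: -9/2 - 1/5*e1 - 25/6*e2 - 1/5*e12
step 2: -9/2
Answer: -9/2


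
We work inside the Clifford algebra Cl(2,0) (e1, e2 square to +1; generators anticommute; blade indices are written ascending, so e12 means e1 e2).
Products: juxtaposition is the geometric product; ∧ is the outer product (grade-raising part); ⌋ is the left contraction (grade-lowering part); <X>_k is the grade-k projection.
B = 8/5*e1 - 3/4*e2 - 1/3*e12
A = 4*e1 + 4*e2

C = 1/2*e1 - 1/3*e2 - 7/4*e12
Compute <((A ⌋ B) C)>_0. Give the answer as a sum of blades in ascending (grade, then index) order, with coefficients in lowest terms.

step 1: 17/5 + 4/3*e1 - 4/3*e2
step 2: 10/9 - 19/30*e1 - 52/15*e2 - 1031/180*e12
step 3: 10/9
Answer: 10/9


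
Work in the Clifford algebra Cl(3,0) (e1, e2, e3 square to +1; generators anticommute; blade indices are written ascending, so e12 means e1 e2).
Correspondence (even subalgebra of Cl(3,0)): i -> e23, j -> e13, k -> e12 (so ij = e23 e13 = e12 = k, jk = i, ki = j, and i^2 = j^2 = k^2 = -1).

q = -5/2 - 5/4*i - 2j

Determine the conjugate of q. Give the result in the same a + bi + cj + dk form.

In blades: q = -5/2 - 2*e13 - 5/4*e23.
Quaternion conjugation is reversion on the even subalgebra: the scalar is fixed and every grade-2 blade flips sign, giving -5/2 + 2*e13 + 5/4*e23; translating back:
Answer: -5/2 + 5/4*i + 2j


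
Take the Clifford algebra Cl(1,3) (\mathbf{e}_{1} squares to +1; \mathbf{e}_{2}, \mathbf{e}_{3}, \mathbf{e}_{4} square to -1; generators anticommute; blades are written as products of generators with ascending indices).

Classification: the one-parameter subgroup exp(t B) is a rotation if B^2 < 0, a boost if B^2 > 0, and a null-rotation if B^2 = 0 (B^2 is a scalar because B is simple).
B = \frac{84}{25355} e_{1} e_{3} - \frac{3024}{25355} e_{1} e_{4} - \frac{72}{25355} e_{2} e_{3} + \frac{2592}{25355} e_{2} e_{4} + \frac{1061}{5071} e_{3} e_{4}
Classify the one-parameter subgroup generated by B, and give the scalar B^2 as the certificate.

B^2 term by term: the squares give (\frac{84}{25355})^2*(e_{1} e_{3})^2 + (-\frac{3024}{25355})^2*(e_{1} e_{4})^2 + (-\frac{72}{25355})^2*(e_{2} e_{3})^2 + (\frac{2592}{25355})^2*(e_{2} e_{4})^2 + (\frac{1061}{5071})^2*(e_{3} e_{4})^2 = \frac{7056}{642876025}*(+1) + \frac{9144576}{642876025}*(+1) + \frac{5184}{642876025}*(-1) + \frac{6718464}{642876025}*(-1) + \frac{1125721}{25715041}*(-1) = -\frac{1}{25} (each basis 2-blade squares to minus the product of its generators' squares); cross terms between blades sharing an index anticommute and cancel; the commuting (index-disjoint) pairs give grade-4 terms 2*c*c'*(blade product), which cancel blade by blade — e_{1} e_{2} e_{3} e_{4}: -\frac{435456}{642876025} + \frac{435456}{642876025} = 0 — confirming B is simple. So B^2 = -\frac{1}{25}.
Answer: rotation, certificate B^2 = -\frac{1}{25}. Check the certificate: B^2 = -\frac{1}{25}, and that sign is decisive whatever form B takes.


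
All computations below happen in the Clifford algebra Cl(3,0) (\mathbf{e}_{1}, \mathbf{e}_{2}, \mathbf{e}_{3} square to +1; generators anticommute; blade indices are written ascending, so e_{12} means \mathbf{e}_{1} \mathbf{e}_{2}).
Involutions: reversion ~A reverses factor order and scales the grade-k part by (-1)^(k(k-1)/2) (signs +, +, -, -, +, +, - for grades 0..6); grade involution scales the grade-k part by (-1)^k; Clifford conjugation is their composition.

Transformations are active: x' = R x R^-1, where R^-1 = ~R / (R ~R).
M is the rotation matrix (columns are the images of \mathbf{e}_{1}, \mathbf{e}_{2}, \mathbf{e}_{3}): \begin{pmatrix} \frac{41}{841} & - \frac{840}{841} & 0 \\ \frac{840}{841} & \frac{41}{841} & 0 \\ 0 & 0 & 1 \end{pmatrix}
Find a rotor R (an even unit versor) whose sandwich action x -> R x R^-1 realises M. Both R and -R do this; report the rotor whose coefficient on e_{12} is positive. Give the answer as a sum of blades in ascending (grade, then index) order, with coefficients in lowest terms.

Method: write R = a + b12*e_{12} + b13*e_{13} + b23*e_{23} with a^2 + b12^2 + b13^2 + b23^2 = 1 (so R^-1 = ~R). Expanding the columns R e_j ~R gives tr M = 4a^2 - 1 and, from the antisymmetric part, M21 - M12 = -4a*b12, M13 - M31 = 4a*b13, M32 - M23 = -4a*b23.
Here tr M = \frac{923}{841}, so a^2 = (1 + tr M)/4 = \frac{441}{841} and a = ±\frac{21}{29}. Taking a = \frac{21}{29}: M21 - M12 = \frac{1680}{841}, M13 - M31 = 0, M32 - M23 = 0, giving b12 = -\frac{20}{29}, b13 = 0, b23 = 0, i.e. R = \frac{21}{29} - \frac{20}{29} e_{12}.
Its e_{12} coefficient is negative, so report the other preimage -R.
Answer: -\frac{21}{29} + \frac{20}{29} e_{12}. Uniqueness: Spin(3) -> SO(3) maps R and -R to the same rotation of trace \frac{923}{841}; fixing the sign of the e_{12} coefficient removes the ambiguity.


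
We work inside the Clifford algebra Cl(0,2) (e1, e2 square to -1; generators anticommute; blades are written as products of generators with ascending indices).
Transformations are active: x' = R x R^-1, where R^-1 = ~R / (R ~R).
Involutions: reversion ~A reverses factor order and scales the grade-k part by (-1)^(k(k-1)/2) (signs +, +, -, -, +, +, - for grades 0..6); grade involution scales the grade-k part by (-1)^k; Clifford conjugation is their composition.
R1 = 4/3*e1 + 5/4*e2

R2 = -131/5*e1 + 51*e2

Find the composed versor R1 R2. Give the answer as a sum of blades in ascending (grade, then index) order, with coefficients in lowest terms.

Distribute over the terms of R1 (each basis-blade product reordered to ascending indices, repeated generators contracted through their squares):
(4/3*e1) R2 = 524/15 + 68*e1 e2
(5/4*e2) R2 = -255/4 + 131/4*e1 e2
Summing the partial products and collecting blades:
Answer: -1729/60 + 403/4*e1 e2


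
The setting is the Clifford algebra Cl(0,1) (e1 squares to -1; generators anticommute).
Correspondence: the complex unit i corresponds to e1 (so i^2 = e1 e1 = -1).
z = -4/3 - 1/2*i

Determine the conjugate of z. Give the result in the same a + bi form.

In blades: z = -4/3 - 1/2*e1.
Conjugation here is Clifford conjugation: the scalar is fixed and the grade-1 and grade-2 blades all flip sign, giving -4/3 + 1/2*e1; translating back:
Answer: -4/3 + 1/2*i


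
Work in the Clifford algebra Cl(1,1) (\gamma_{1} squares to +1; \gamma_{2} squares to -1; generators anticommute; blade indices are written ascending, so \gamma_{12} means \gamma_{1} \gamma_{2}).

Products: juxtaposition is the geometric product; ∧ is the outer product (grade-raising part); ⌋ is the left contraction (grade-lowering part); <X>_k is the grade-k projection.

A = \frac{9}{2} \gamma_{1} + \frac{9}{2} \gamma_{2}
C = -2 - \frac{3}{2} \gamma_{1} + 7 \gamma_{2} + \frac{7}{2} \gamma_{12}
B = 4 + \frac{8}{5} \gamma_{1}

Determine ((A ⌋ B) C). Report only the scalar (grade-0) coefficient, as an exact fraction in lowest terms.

step 1: \frac{36}{5}
step 2: -\frac{72}{5} - \frac{54}{5} \gamma_{1} + \frac{252}{5} \gamma_{2} + \frac{126}{5} \gamma_{12}
Answer: -\frac{72}{5}


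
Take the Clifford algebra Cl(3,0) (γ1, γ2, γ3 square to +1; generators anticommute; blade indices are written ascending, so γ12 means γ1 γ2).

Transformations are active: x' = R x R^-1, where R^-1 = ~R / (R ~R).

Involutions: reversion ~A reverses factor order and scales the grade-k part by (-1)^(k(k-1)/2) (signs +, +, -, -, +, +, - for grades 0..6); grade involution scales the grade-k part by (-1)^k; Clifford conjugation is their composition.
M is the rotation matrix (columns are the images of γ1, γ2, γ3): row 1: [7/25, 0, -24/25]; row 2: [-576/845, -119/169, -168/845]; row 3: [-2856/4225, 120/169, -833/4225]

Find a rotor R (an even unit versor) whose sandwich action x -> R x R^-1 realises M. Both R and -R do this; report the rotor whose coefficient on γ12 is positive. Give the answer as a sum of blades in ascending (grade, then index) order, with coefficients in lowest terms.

Method: write R = a + b12*γ12 + b13*γ13 + b23*γ23 with a^2 + b12^2 + b13^2 + b23^2 = 1 (so R^-1 = ~R). Expanding the columns R e_j ~R gives tr M = 4a^2 - 1 and, from the antisymmetric part, M21 - M12 = -4a*b12, M13 - M31 = 4a*b13, M32 - M23 = -4a*b23.
Here tr M = -105/169, so a^2 = (1 + tr M)/4 = 16/169 and a = ±4/13. Taking a = 4/13: M21 - M12 = -576/845, M13 - M31 = -48/169, M32 - M23 = 768/845, giving b12 = 36/65, b13 = -3/13, b23 = -48/65, i.e. R = 4/13 + 36/65*γ12 - 3/13*γ13 - 48/65*γ23.
Its γ12 coefficient is already positive.
Answer: 4/13 + 36/65*γ12 - 3/13*γ13 - 48/65*γ23. Uniqueness: Spin(3) -> SO(3) maps R and -R to the same rotation of trace -105/169; fixing the sign of the γ12 coefficient removes the ambiguity.


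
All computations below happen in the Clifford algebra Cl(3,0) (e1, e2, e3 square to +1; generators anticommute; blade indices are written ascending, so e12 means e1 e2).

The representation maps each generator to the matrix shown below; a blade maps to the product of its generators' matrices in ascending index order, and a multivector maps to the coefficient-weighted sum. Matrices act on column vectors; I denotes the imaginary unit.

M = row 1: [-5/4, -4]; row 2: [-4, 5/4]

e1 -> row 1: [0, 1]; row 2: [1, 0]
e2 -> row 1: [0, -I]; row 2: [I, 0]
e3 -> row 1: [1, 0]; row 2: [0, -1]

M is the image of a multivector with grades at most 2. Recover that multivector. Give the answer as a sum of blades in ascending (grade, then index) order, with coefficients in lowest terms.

Method: 1, rho(e1), rho(e2), rho(e3) form a trace-orthogonal basis of the 2x2 complex matrices (tr(X Y) = 2 if X = Y, else 0), so M = m0*1 + m1*rho(e1) + m2*rho(e2) + m3*rho(e3) with m0 = tr(M)/2 = 0, m1 = tr(M rho(e1))/2 = -4, m2 = tr(M rho(e2))/2 = 0, m3 = tr(M rho(e3))/2 = -5/4.
Multiplying table entries, the bivector images are rho(e12) = I*rho(e3), rho(e13) = -I*rho(e2), rho(e23) = I*rho(e1); with real blade coefficients the real parts of m0..m3 are the coefficients of 1, e1, e2, e3 and the imaginary parts give the bivectors (e23: Im m1, e13: -Im m2, e12: Im m3).
Answer: -4*e1 - 5/4*e3


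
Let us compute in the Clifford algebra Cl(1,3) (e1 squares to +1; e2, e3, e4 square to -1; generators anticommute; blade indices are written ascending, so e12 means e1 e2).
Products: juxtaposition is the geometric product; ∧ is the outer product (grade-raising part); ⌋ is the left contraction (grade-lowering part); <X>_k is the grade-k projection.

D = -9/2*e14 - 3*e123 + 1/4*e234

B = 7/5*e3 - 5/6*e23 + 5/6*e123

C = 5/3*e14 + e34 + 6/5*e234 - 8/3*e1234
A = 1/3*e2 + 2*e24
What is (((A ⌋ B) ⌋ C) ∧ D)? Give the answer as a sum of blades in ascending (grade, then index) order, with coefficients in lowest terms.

step 1: 5/18*e3 + 5/18*e13
step 2: -5/18*e4 + 29/27*e24 + 20/27*e124
step 3: -5/6*e1234
Answer: -5/6*e1234


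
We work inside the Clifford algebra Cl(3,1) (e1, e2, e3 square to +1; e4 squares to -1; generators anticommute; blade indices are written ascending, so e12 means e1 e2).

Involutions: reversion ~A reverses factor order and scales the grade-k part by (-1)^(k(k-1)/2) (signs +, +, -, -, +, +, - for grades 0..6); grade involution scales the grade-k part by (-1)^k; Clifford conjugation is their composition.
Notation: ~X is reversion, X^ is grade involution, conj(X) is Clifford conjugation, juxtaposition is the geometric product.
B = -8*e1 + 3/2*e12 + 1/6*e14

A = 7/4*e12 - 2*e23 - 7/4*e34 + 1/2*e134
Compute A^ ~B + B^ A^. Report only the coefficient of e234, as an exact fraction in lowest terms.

first term: 21/8 + 14*e2 - 1/12*e3 - 79/24*e13 + 7/24*e24 + 4*e34 + 16*e123 + 14*e134 + 3/4*e234 + 71/24*e1234
second term: -21/8 + 14*e2 + 1/12*e3 - 79/24*e13 + 7/24*e24 - 4*e34 - 16*e123 - 14*e134 + 3/4*e234 - 71/24*e1234
Answer: 3/2


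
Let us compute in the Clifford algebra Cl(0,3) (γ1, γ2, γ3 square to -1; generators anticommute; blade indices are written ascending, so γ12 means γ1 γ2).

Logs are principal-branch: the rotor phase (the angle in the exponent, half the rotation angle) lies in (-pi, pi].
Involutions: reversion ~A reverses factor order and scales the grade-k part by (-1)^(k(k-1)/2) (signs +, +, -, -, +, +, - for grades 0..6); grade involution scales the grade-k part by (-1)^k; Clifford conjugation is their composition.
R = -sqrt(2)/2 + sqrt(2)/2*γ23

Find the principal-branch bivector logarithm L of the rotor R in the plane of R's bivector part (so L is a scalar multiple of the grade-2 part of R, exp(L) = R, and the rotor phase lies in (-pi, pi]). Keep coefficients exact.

The scalar part of R is -sqrt(2)/2, and that scalar determines the rotor phase on the principal branch; recovering the unit plane as bivector-part over sine of the phase gives L = phase * plane.
Concretely: cos(phase) = -sqrt(2)/2 gives phase = ±3*pi/4, and since phase/sin(phase) is even the sign is immaterial: L = (phase/sin(phase)) * <R>_2 = (3*sqrt(2)*pi/4) * <R>_2.
Answer: 3*pi/4*γ23


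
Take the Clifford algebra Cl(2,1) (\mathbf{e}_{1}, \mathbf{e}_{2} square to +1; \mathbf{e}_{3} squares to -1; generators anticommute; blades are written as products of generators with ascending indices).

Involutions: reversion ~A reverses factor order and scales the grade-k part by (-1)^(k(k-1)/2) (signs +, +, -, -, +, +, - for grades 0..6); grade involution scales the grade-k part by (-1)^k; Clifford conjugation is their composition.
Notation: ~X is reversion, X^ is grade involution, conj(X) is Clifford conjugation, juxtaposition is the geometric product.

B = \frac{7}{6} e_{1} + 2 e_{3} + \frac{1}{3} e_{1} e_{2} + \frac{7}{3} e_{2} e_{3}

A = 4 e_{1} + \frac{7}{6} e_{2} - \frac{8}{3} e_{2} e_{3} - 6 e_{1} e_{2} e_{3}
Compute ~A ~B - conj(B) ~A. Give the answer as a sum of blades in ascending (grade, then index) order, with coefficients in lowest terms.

first term: -\frac{14}{9} - \frac{245}{18} e_{1} - \frac{20}{3} e_{2} - \frac{13}{18} e_{3} - \frac{481}{36} e_{1} e_{2} + \frac{80}{9} e_{1} e_{3} + \frac{28}{3} e_{2} e_{3} - \frac{56}{9} e_{1} e_{2} e_{3}
second term: -\frac{98}{9} - \frac{259}{18} e_{1} - 4 e_{2} + \frac{85}{18} e_{3} + \frac{383}{36} e_{1} e_{2} + \frac{64}{9} e_{1} e_{3} - \frac{14}{3} e_{2} e_{3} - \frac{112}{9} e_{1} e_{2} e_{3}
Answer: \frac{28}{3} + \frac{7}{9} e_{1} - \frac{8}{3} e_{2} - \frac{49}{9} e_{3} - 24 e_{1} e_{2} + \frac{16}{9} e_{1} e_{3} + 14 e_{2} e_{3} + \frac{56}{9} e_{1} e_{2} e_{3}


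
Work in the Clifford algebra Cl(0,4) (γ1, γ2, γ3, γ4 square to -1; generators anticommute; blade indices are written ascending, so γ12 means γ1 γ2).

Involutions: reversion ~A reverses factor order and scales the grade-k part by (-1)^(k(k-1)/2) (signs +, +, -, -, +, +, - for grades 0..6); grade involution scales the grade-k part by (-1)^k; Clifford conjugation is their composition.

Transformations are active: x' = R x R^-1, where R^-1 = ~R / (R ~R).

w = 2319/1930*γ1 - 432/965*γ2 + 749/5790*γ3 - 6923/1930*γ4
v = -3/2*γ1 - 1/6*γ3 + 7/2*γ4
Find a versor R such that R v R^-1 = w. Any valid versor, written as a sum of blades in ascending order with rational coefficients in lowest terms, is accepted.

Since q(v) = q(w) = -523/36, the sum R = v + w = -288/965*γ1 - 432/965*γ2 - 36/965*γ3 - 84/965*γ4 does the job whenever invertible.
Answer: -288/965*γ1 - 432/965*γ2 - 36/965*γ3 - 84/965*γ4


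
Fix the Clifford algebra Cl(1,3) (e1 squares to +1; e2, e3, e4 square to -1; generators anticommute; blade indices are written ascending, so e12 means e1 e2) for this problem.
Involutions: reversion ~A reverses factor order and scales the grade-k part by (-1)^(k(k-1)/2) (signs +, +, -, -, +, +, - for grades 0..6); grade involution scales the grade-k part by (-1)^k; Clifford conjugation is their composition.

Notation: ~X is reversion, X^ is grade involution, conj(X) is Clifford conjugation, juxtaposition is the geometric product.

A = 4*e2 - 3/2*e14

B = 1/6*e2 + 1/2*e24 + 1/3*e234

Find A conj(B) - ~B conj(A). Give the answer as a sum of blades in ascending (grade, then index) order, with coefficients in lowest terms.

first term: 2/3 + 2*e4 + 3/4*e12 - 4/3*e34 + 1/2*e123 - 1/4*e124
second term: 2/3 + 2*e4 + 3/4*e12 - 4/3*e34 - 1/2*e123 - 1/4*e124
Answer: e123


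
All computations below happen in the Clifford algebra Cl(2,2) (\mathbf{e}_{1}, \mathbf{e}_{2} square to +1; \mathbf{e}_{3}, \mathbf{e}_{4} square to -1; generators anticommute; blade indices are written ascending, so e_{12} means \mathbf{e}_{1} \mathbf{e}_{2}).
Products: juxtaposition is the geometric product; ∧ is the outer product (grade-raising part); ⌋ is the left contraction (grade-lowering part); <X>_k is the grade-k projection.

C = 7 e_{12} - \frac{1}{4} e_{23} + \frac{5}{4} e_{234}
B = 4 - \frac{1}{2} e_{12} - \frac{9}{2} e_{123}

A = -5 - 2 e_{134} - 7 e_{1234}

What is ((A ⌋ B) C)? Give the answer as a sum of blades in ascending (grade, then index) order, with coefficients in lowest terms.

step 1: -20 + \frac{5}{2} e_{12} + \frac{45}{2} e_{123}
step 2: -\frac{35}{2} - \frac{45}{8} e_{1} - \frac{315}{2} e_{3} - 140 e_{12} - \frac{5}{8} e_{13} + \frac{225}{8} e_{14} + 5 e_{23} + \frac{25}{8} e_{134} - 25 e_{234}
Answer: -\frac{35}{2} - \frac{45}{8} e_{1} - \frac{315}{2} e_{3} - 140 e_{12} - \frac{5}{8} e_{13} + \frac{225}{8} e_{14} + 5 e_{23} + \frac{25}{8} e_{134} - 25 e_{234}


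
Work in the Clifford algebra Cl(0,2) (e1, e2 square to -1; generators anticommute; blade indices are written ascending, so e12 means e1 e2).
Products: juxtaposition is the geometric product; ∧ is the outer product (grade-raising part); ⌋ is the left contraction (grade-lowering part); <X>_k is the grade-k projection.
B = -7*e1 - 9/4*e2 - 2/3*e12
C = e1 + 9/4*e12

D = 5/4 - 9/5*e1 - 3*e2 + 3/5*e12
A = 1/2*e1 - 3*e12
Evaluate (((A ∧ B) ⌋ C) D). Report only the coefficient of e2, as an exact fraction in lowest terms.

step 1: -9/8*e12
step 2: 81/32
step 3: 405/128 - 729/160*e1 - 243/32*e2 + 243/160*e12
Answer: -243/32


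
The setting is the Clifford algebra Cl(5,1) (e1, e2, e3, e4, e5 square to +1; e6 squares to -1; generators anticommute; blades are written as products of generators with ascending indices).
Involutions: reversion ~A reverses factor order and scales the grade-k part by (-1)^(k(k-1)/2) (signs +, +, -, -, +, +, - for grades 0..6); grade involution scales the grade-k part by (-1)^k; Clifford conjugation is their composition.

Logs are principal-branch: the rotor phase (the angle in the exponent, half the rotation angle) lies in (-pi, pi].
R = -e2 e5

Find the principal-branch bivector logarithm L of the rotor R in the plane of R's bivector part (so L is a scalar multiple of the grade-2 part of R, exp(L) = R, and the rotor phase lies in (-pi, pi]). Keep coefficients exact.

The scalar part of R is 0, which pins the rotor phase on the principal branch; dividing the bivector part by the sine of that phase recovers the unit plane, and L is the phase times that plane.
Concretely: cos(phase) = 0 gives phase = ±pi/2, and since phase/sin(phase) is even the sign is immaterial: L = (phase/sin(phase)) * <R>_2 = (pi/2) * <R>_2.
Answer: -pi/2*e2 e5


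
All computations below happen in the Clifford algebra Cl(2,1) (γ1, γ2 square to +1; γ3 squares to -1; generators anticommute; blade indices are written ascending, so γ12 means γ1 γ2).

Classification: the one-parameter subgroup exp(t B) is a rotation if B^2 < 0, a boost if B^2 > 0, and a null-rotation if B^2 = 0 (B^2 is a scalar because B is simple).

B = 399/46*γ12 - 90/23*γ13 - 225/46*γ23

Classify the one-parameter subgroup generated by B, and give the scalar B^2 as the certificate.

B^2 term by term: the squares give (399/46)^2*(γ12)^2 + (-90/23)^2*(γ13)^2 + (-225/46)^2*(γ23)^2 = 159201/2116*(-1) + 8100/529*(+1) + 50625/2116*(+1) = -36 (each basis 2-blade squares to minus the product of its generators' squares); cross terms between blades sharing an index anticommute and cancel. So B^2 = -36.
Answer: rotation, certificate B^2 = -36. Note: conjugating B changes its blade decomposition but never the scalar B^2 = -36, whose sign settles the classification.


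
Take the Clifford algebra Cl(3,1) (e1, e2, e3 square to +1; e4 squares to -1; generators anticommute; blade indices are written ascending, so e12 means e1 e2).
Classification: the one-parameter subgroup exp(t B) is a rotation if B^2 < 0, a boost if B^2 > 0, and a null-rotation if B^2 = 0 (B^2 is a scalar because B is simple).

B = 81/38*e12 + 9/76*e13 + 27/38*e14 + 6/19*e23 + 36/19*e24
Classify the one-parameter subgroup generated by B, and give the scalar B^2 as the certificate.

B^2 term by term: the squares give (81/38)^2*(e12)^2 + (9/76)^2*(e13)^2 + (27/38)^2*(e14)^2 + (6/19)^2*(e23)^2 + (36/19)^2*(e24)^2 = 6561/1444*(-1) + 81/5776*(-1) + 729/1444*(+1) + 36/361*(-1) + 1296/361*(+1) = -9/16 (each basis 2-blade squares to minus the product of its generators' squares); cross terms between blades sharing an index anticommute and cancel; the commuting (index-disjoint) pairs give grade-4 terms 2*c*c'*(blade product), which cancel blade by blade — e1234: -162/361 + 162/361 = 0 — confirming B is simple. So B^2 = -9/16.
Answer: rotation, certificate B^2 = -9/16. The invariant at work: B^2 = -9/16 is unchanged by conjugation, hence its sign classifies the subgroup whatever basis B is written in.


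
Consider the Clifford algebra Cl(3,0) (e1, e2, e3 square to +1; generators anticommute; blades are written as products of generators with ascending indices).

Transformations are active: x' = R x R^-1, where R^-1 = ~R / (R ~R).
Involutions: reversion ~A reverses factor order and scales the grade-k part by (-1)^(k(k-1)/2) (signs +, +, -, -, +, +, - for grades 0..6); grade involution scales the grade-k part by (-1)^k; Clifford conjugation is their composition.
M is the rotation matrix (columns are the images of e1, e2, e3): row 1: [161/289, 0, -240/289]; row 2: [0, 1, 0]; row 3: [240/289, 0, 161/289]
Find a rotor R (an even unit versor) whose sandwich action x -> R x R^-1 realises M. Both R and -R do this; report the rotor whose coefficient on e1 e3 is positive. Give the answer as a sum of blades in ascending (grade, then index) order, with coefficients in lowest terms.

Method: write R = a + b12*e1 e2 + b13*e1 e3 + b23*e2 e3 with a^2 + b12^2 + b13^2 + b23^2 = 1 (so R^-1 = ~R). Expanding the columns R e_j ~R gives tr M = 4a^2 - 1 and, from the antisymmetric part, M21 - M12 = -4a*b12, M13 - M31 = 4a*b13, M32 - M23 = -4a*b23.
Here tr M = 611/289, so a^2 = (1 + tr M)/4 = 225/289 and a = ±15/17. Taking a = 15/17: M21 - M12 = 0, M13 - M31 = -480/289, M32 - M23 = 0, giving b12 = 0, b13 = -8/17, b23 = 0, i.e. R = 15/17 - 8/17*e1 e3.
Its e1 e3 coefficient is negative, so report the other preimage -R.
Answer: -15/17 + 8/17*e1 e3. Uniqueness: Spin(3) -> SO(3) maps R and -R to the same rotation of trace 611/289; fixing the sign of the e1 e3 coefficient removes the ambiguity.


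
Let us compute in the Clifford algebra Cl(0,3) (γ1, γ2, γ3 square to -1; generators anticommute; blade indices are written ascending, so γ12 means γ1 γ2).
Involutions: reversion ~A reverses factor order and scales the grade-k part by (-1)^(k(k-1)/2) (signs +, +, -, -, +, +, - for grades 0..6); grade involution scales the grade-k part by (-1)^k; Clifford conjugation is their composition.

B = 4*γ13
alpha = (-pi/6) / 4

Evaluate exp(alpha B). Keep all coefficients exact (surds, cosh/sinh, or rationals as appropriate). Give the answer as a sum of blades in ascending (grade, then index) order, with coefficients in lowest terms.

B^2 = (4)^2*(γ13)^2 = 16*(-1) = -16 (a basis 2-blade squares to minus the product of its generators' squares).
B^2 = -16 — circular case — the even/odd split gives cos and sin: l = 4, alpha*l = -pi/6, so exp(alpha B) = cos(-pi/6) + (sin(-pi/6)/4)*B = sqrt(3)/2 + (-1/8)*B.
Answer: sqrt(3)/2 - 1/2*γ13


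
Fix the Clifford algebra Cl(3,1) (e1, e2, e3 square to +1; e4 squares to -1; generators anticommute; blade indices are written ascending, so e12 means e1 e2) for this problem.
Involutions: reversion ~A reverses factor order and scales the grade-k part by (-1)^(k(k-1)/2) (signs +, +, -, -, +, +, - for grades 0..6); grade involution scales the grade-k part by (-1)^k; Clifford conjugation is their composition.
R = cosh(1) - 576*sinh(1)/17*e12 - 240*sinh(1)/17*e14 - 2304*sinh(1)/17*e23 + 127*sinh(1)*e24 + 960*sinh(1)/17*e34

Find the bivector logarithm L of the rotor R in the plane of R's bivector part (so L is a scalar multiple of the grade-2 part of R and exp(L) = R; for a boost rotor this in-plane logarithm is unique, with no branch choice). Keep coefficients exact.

The scalar part of R is cosh(1), which fixes the rapidity magnitude through cosh (cosh is even, so it cannot fix the sign — the bivector part carries that); dividing the bivector part by sinh of the rapidity gives the plane, and L = rapidity * plane, where the joint sign ambiguity of (rapidity, plane) cancels in the product.
Concretely: cosh(rapidity) = cosh(1) gives rapidity = ±1, and since rapidity/sinh(rapidity) is even the sign is immaterial: L = (rapidity/sinh(rapidity)) * <R>_2 = (1/sinh(1)) * <R>_2.
Answer: -576/17*e12 - 240/17*e14 - 2304/17*e23 + 127*e24 + 960/17*e34


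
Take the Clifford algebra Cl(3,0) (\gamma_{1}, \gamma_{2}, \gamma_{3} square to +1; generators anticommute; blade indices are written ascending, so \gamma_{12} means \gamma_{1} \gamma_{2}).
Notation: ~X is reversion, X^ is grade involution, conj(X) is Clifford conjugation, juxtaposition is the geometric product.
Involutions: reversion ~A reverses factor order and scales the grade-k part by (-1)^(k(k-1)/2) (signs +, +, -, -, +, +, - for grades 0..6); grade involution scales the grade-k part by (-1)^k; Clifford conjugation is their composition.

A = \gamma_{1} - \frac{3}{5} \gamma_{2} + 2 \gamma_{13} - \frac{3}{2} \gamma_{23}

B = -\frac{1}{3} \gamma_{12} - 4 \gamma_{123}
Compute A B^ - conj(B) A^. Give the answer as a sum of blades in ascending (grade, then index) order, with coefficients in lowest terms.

first term: \frac{29}{5} \gamma_{1} + \frac{23}{3} \gamma_{2} + \frac{19}{10} \gamma_{13} + \frac{10}{3} \gamma_{23}
second term: -\frac{29}{5} \gamma_{1} - \frac{23}{3} \gamma_{2} + \frac{19}{10} \gamma_{13} + \frac{10}{3} \gamma_{23}
Answer: \frac{58}{5} \gamma_{1} + \frac{46}{3} \gamma_{2}


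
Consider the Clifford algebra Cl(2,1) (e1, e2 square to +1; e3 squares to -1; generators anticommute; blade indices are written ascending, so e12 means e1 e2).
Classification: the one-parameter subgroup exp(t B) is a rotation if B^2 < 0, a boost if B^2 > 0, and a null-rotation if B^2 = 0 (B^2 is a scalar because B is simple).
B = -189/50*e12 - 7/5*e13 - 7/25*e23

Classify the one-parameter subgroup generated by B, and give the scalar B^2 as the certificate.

B^2 term by term: the squares give (-189/50)^2*(e12)^2 + (-7/5)^2*(e13)^2 + (-7/25)^2*(e23)^2 = 35721/2500*(-1) + 49/25*(+1) + 49/625*(+1) = -49/4 (each basis 2-blade squares to minus the product of its generators' squares); cross terms between blades sharing an index anticommute and cancel. So B^2 = -49/4.
Answer: rotation, certificate B^2 = -49/4. Certificate logic: -49/4 is a conjugation-invariant scalar, so its sign fixes rotation versus boost versus null-rotation outright.


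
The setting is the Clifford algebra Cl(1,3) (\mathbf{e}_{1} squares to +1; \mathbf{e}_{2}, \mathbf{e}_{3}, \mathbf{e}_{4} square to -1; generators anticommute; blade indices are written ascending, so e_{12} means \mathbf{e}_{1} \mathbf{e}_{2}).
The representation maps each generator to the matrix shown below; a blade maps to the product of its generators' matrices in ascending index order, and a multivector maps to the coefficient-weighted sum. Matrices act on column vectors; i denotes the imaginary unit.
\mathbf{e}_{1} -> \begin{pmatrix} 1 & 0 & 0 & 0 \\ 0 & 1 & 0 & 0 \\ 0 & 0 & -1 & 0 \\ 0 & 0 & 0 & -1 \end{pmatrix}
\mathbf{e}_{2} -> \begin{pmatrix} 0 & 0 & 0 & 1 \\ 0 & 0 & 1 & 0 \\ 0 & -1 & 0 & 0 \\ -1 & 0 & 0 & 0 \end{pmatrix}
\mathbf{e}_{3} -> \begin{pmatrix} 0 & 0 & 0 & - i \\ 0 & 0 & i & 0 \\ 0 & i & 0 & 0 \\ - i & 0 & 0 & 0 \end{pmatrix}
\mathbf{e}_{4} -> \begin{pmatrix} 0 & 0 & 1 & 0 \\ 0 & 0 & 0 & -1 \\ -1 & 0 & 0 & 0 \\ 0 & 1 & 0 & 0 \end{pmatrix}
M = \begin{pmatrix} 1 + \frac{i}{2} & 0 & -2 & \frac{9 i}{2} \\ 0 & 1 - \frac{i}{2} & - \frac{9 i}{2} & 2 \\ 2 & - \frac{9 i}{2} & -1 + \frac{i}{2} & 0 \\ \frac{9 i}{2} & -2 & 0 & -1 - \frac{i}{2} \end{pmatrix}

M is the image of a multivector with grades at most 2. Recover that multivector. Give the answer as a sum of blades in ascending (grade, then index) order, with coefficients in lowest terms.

Method: the blade images are trace-orthogonal — tr(rho(e_A) rho(e_B)^-1) = 4 if A = B and 0 otherwise — and rho(e_A)^-1 = (e_A)^2 * rho(e_A) with (e_A)^2 = +1 or -1, so the coefficient of e_A in the preimage is (e_A)^2 * tr(M rho(e_A))/4.
Nonzero projections over blades of grade <= 2: e_{1}: (e_{1})^2 = +1, tr(M rho(e_{1})) = 4, coefficient 1; e_{3}: (e_{3})^2 = -1, tr(M rho(e_{3})) = 18, coefficient -\frac{9}{2}; e_{4}: (e_{4})^2 = -1, tr(M rho(e_{4})) = 8, coefficient -2; e_{23}: (e_{23})^2 = -1, tr(M rho(e_{23})) = 2, coefficient -\frac{1}{2}. Every other blade of grade <= 2 projects to 0.
Answer: e_{1} - \frac{9}{2} e_{3} - 2 e_{4} - \frac{1}{2} e_{23}


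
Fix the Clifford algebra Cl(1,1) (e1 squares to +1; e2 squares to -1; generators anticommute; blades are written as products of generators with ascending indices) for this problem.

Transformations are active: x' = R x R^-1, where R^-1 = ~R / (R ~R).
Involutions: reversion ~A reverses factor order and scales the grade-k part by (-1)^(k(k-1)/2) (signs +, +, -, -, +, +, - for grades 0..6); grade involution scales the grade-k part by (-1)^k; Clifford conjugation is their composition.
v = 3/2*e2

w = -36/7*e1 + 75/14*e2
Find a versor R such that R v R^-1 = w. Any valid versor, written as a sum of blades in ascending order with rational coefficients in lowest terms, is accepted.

The midline construction: v and w both square to -9/4, so reflecting in their sum -36/7*e1 + 48/7*e2 exchanges them.
Answer: -36/7*e1 + 48/7*e2


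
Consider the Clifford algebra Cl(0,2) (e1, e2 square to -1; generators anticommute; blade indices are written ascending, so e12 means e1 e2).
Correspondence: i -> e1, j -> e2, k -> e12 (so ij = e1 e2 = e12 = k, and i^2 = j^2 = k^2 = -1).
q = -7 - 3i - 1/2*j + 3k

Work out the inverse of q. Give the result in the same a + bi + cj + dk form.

In blades: q = -7 - 3*e1 - 1/2*e2 + 3*e12.
With qbar = -7 + 3*e1 + 1/2*e2 - 3*e12 (scalar fixed, mapped units negated), q qbar = 269/4 (the sum of squared coefficients), so q^-1 = qbar / (269/4) = -28/269 + 12/269*e1 + 2/269*e2 - 12/269*e12; translating back:
Answer: -28/269 + 12/269*i + 2/269*j - 12/269*k


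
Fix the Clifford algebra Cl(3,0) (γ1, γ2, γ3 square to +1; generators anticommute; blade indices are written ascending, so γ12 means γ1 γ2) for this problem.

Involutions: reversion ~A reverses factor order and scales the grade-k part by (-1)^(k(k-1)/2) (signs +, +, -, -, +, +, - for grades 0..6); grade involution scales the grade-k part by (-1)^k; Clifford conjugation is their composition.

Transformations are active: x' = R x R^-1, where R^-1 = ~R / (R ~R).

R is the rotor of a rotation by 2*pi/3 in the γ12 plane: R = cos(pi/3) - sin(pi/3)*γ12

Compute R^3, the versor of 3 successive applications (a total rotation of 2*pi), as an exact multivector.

Half-angle bookkeeping: 3 applications in γ12 add up to rotor phase 3*pi/3 = pi, so R^3 = cos(pi) - sin(pi)*γ12.
cos(pi) = -1 and sin(pi) = 0, so R^3 = -1. The total rotation 2*pi is 1 full turn, so every vector returns to itself, yet the rotor is -1, on the OTHER sheet of the double cover (an odd number of 2*pi turns).
Answer: -1


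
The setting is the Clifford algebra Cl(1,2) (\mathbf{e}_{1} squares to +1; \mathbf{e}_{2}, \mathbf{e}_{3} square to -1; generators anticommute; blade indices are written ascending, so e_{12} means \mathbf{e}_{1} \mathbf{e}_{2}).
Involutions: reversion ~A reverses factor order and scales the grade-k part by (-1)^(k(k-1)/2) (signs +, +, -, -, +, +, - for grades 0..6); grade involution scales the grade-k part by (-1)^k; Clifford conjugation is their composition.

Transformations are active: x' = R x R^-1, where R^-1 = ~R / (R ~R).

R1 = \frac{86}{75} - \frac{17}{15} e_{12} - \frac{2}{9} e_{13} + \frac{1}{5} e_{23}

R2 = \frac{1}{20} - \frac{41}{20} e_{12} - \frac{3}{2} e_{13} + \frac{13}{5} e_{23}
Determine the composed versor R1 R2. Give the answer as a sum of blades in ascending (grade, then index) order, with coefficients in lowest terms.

Distribute over the terms of R1 (each basis-blade product reordered to ascending indices, repeated generators contracted through their squares):
(\frac{86}{75}) R2 = \frac{43}{750} - \frac{1763}{750} e_{12} - \frac{43}{25} e_{13} + \frac{1118}{375} e_{23}
(-\frac{17}{15} e_{12}) R2 = \frac{697}{300} - \frac{17}{300} e_{12} + \frac{221}{75} e_{13} - \frac{17}{10} e_{23}
(-\frac{2}{9} e_{13}) R2 = \frac{1}{3} - \frac{26}{45} e_{12} - \frac{1}{90} e_{13} + \frac{41}{90} e_{23}
(\frac{1}{5} e_{23}) R2 = -\frac{13}{25} + \frac{3}{10} e_{12} - \frac{41}{100} e_{13} + \frac{1}{100} e_{23}
Summing the partial products and collecting blades:
Answer: \frac{1097}{500} - \frac{12083}{4500} e_{12} + \frac{29}{36} e_{13} + \frac{7861}{4500} e_{23}


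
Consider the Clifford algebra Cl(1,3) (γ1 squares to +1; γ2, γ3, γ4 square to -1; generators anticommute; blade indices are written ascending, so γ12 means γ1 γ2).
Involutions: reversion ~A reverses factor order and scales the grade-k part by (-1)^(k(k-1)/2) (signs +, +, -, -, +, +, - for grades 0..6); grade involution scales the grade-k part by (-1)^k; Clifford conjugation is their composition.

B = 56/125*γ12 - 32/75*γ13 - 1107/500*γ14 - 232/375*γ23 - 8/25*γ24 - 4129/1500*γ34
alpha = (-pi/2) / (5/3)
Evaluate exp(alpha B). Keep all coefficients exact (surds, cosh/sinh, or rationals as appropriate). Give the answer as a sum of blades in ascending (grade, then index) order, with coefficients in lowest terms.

B^2 term by term: the squares give (56/125)^2*(γ12)^2 + (-32/75)^2*(γ13)^2 + (-1107/500)^2*(γ14)^2 + (-232/375)^2*(γ23)^2 + (-8/25)^2*(γ24)^2 + (-4129/1500)^2*(γ34)^2 = 3136/15625*(+1) + 1024/5625*(+1) + 1225449/250000*(+1) + 53824/140625*(-1) + 64/625*(-1) + 17048641/2250000*(-1) = -25/9 (each basis 2-blade squares to minus the product of its generators' squares); cross terms between blades sharing an index anticommute and cancel; the commuting (index-disjoint) pairs give grade-4 terms 2*c*c'*(blade product), which cancel blade by blade — γ1234: -115612/46875 - 512/1875 + 42804/15625 = 0 — confirming B is simple. So B^2 = -25/9.
B^2 = -25/9 — circular case — the even/odd split gives cos and sin: l = 5/3, alpha*l = -pi/2, so exp(alpha B) = cos(-pi/2) + (sin(-pi/2)/(5/3))*B = 0 + (-3/5)*B.
Answer: -168/625*γ12 + 32/125*γ13 + 3321/2500*γ14 + 232/625*γ23 + 24/125*γ24 + 4129/2500*γ34


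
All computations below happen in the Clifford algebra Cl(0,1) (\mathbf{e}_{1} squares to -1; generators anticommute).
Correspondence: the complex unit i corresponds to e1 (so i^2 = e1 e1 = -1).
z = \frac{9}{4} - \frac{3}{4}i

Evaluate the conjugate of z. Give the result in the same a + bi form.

In blades: z = \frac{9}{4} - \frac{3}{4} e_{1}.
Conjugation here is Clifford conjugation: the scalar is fixed and the grade-1 and grade-2 blades all flip sign, giving \frac{9}{4} + \frac{3}{4} e_{1}; translating back:
Answer: \frac{9}{4} + \frac{3}{4}i


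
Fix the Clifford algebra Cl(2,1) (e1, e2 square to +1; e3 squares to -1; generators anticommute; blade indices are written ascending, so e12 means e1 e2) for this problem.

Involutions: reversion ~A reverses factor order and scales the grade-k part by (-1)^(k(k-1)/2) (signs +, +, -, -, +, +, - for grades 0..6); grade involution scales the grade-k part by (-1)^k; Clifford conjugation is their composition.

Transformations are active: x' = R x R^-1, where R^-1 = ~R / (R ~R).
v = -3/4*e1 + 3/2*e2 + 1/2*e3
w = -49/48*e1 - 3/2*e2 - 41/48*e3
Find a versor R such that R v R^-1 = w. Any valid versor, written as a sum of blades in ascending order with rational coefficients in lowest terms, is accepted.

Key observation: q(v) = q(w) = 41/16 (sandwiches preserve the norm), so R = v + w = -85/48*e1 - 17/48*e3 works whenever it is invertible — the component of v along it is kept and (v - w)/2 reverses, sending v to w.
Answer: -85/48*e1 - 17/48*e3


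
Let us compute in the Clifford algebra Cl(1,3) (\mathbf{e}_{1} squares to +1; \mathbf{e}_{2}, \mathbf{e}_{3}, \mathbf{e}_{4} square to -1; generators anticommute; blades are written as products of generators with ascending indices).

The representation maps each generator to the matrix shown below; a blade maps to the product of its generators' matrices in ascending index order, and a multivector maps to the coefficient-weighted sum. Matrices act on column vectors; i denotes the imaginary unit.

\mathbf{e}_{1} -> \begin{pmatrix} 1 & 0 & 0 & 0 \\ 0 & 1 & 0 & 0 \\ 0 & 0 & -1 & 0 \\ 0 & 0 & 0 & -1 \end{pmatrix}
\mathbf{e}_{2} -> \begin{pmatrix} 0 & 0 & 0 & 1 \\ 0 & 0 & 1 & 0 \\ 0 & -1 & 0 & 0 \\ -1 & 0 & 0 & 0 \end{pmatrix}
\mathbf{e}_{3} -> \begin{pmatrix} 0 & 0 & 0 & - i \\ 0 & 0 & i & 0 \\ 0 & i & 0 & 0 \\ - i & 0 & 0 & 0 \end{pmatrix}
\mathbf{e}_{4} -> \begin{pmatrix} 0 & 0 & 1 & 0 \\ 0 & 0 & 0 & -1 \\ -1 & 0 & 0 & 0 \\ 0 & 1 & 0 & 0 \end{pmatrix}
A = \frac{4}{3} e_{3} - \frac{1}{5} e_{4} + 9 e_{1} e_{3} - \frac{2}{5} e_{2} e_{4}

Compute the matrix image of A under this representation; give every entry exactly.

Bivector images (products of the table entries): rho(e_{1} e_{3}) = rho(\mathbf{e}_{1})rho(\mathbf{e}_{3}) = \begin{pmatrix} 0 & 0 & 0 & - i \\ 0 & 0 & i & 0 \\ 0 & - i & 0 & 0 \\ i & 0 & 0 & 0 \end{pmatrix}; rho(e_{2} e_{4}) = rho(\mathbf{e}_{2})rho(\mathbf{e}_{4}) = \begin{pmatrix} 0 & 1 & 0 & 0 \\ -1 & 0 & 0 & 0 \\ 0 & 0 & 0 & 1 \\ 0 & 0 & -1 & 0 \end{pmatrix}.
M = (\frac{4}{3})*rho(e_{3}) + (-\frac{1}{5})*rho(e_{4}) + (9)*rho(e_{1} e_{3}) + (-\frac{2}{5})*rho(e_{2} e_{4}), summed entrywise:
Answer: \begin{pmatrix} 0 & - \frac{2}{5} & - \frac{1}{5} & - \frac{31 i}{3} \\ \frac{2}{5} & 0 & \frac{31 i}{3} & \frac{1}{5} \\ \frac{1}{5} & - \frac{23 i}{3} & 0 & - \frac{2}{5} \\ \frac{23 i}{3} & - \frac{1}{5} & \frac{2}{5} & 0 \end{pmatrix}


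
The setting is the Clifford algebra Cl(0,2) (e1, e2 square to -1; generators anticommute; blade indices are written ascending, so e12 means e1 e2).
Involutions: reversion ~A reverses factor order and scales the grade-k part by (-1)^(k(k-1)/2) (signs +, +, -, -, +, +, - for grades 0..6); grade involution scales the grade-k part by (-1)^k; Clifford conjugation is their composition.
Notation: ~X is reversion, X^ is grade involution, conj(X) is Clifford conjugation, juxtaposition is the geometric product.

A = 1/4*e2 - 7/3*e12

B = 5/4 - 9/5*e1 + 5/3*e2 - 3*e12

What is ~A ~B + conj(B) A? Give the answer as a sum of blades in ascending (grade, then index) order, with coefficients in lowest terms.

first term: -89/12 - 113/36*e1 - 311/80*e2 + 101/30*e12
second term: 89/12 + 113/36*e1 + 361/80*e2 - 37/15*e12
Answer: 5/8*e2 + 9/10*e12
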